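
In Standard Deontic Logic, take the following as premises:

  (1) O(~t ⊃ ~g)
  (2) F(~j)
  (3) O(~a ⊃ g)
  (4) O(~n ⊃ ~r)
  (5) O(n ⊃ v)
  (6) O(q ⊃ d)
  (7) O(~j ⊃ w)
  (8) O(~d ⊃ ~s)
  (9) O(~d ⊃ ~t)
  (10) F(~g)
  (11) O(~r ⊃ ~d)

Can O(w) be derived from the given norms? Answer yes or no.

Premise 7 is O(~j ⊃ w), but O(~j) is not derivable from the premises, so it does not yield O(w).
No other premise forces O(w). An ideal world satisfying every premise can still have w false, so O(w) is not derivable.

No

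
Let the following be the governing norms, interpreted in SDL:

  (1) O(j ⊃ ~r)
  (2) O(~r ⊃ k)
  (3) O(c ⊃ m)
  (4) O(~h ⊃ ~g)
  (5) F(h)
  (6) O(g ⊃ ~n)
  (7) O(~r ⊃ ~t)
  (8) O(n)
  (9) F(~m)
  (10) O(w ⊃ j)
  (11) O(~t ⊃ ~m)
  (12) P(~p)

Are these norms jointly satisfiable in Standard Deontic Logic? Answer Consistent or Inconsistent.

Consistent

Premise 6 is O(g ⊃ ~n), but O(g) is not derivable from the premises, so it does not yield O(~n).
So O(~n) is not derivable, and the apparent clash with O(n) does not arise.
A world satisfying every obligation exists (e.g. c=false, g=false, h=false, j=false, k=false, m=true, n=true, p=false, r=true, t=true, w=false); no atom is both obligatory and forbidden, so the set is consistent.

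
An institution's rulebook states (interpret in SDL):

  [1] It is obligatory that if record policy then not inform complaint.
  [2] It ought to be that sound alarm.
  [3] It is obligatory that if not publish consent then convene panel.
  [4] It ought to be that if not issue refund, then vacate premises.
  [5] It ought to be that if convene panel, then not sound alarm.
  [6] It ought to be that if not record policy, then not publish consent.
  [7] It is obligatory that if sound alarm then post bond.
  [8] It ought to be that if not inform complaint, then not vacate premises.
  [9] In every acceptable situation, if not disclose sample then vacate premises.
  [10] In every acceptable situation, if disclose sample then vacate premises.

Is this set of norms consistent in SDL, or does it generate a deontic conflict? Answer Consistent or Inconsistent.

Inconsistent

Premises 10 and 9 cover both cases: O(disclose_sample → vacate_premises) and O(¬disclose_sample → vacate_premises). Since disclose_sample ∨ ¬disclose_sample is a tautology, O(vacate_premises) follows.
The contrapositive of premise 8 (O(¬inform_complaint → ¬vacate_premises)) is O(vacate_premises → inform_complaint), and O(vacate_premises) is already established, so O(inform_complaint).
Premise 1 is O(record_policy → ¬inform_complaint); contrapositively O(inform_complaint → ¬record_policy). Since O(inform_complaint) holds, K gives O(¬record_policy).
Premise 6 is O(¬record_policy → ¬publish_consent); since O(¬record_policy), deontic closure gives O(¬publish_consent).
Premise 3 is O(¬publish_consent → convene_panel); since O(¬publish_consent), deontic closure gives O(convene_panel).
From O(convene_panel) and premise 5, O(convene_panel → ¬sound_alarm), we obtain O(¬sound_alarm).
But premise 2 directly asserts O(sound_alarm).
We now have both O(¬sound_alarm) and O(sound_alarm) — sound_alarm is simultaneously obligatory and forbidden, violating the D-axiom.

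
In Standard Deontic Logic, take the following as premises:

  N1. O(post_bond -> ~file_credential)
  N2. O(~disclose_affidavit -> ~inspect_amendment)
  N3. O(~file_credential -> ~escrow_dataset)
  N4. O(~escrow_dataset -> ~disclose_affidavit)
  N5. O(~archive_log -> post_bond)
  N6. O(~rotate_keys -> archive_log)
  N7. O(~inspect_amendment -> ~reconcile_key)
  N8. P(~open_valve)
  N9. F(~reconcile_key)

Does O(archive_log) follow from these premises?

Yes

F(~reconcile_key) at premise 9 means O(reconcile_key).
Premise 7, O(~inspect_amendment -> ~reconcile_key), contraposes to O(reconcile_key -> inspect_amendment); with O(reconcile_key) we get O(inspect_amendment).
The contrapositive of premise 2 (O(~disclose_affidavit -> ~inspect_amendment)) is O(inspect_amendment -> disclose_affidavit), and O(inspect_amendment) is already established, so O(disclose_affidavit).
Premise 4, O(~escrow_dataset -> ~disclose_affidavit), contraposes to O(disclose_affidavit -> escrow_dataset); with O(disclose_affidavit) we get O(escrow_dataset).
Premise 3 is O(~file_credential -> ~escrow_dataset); contrapositively O(escrow_dataset -> file_credential). Since O(escrow_dataset) holds, K gives O(file_credential).
Premise 1, O(post_bond -> ~file_credential), contraposes to O(file_credential -> ~post_bond); with O(file_credential) we get O(~post_bond).
Premise 5, O(~archive_log -> post_bond), contraposes to O(~post_bond -> archive_log); with O(~post_bond) we get O(archive_log).
Premises 6, 8 do not contribute to this derivation.
So O(archive_log) follows.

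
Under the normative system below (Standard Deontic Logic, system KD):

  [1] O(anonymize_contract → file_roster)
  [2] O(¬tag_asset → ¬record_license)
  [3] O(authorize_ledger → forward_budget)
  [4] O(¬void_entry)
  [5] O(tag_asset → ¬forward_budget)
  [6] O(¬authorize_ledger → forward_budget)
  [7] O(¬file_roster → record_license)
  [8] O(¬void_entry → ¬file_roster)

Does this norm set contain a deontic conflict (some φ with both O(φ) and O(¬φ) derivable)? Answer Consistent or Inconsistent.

Inconsistent

Premises 6 and 3 cover both cases: O(¬authorize_ledger → forward_budget) and O(authorize_ledger → forward_budget). Since ¬authorize_ledger ∨ authorize_ledger is a tautology, O(forward_budget) follows.
Premise 5, O(tag_asset → ¬forward_budget), contraposes to O(forward_budget → ¬tag_asset); with O(forward_budget) we get O(¬tag_asset).
Premise 2 is O(¬tag_asset → ¬record_license); since O(¬tag_asset), deontic closure gives O(¬record_license).
The contrapositive of premise 7 (O(¬file_roster → record_license)) is O(¬record_license → file_roster), and O(¬record_license) is already established, so O(file_roster).
The contrapositive of premise 8 (O(¬void_entry → ¬file_roster)) is O(file_roster → void_entry), and O(file_roster) is already established, so O(void_entry).
Yet premise 4 states O(¬void_entry).
We now have both O(void_entry) and O(¬void_entry) — void_entry is simultaneously obligatory and forbidden, violating the D-axiom.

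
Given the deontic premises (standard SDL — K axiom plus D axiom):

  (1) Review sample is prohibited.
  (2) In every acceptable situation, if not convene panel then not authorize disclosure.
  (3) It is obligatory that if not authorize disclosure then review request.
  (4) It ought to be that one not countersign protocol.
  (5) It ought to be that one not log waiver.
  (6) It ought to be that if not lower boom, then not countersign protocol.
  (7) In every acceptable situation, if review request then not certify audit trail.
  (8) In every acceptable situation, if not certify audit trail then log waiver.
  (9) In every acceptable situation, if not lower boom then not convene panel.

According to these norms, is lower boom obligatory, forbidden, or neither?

Obligatory

From premise 5 we have O(¬log_waiver).
The contrapositive of premise 8 (O(¬certify_audit_trail → log_waiver)) is O(¬log_waiver → certify_audit_trail), and O(¬log_waiver) is already established, so O(certify_audit_trail).
Premise 7 is O(review_request → ¬certify_audit_trail); contrapositively O(certify_audit_trail → ¬review_request). Since O(certify_audit_trail) holds, K gives O(¬review_request).
The contrapositive of premise 3 (O(¬authorize_disclosure → review_request)) is O(¬review_request → authorize_disclosure), and O(¬review_request) is already established, so O(authorize_disclosure).
The contrapositive of premise 2 (O(¬convene_panel → ¬authorize_disclosure)) is O(authorize_disclosure → convene_panel), and O(authorize_disclosure) is already established, so O(convene_panel).
The contrapositive of premise 9 (O(¬lower_boom → ¬convene_panel)) is O(convene_panel → lower_boom), and O(convene_panel) is already established, so O(lower_boom).
Premises 1, 4, 6 do not contribute to this derivation.
Hence lower_boom is obligatory.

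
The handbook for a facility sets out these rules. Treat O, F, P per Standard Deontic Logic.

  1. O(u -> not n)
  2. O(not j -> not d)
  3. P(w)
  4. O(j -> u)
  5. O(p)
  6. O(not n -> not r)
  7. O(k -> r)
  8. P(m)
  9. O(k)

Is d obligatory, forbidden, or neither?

Forbidden

Premise 9 states O(k) outright.
From O(k) and premise 7, O(k -> r), we obtain O(r).
Premise 6, O(not n -> not r), contraposes to O(r -> n); with O(r) we get O(n).
The contrapositive of premise 1 (O(u -> not n)) is O(n -> not u), and O(n) is already established, so O(not u).
Premise 4, O(j -> u), contraposes to O(not u -> not j); with O(not u) we get O(not j).
With premise 2, O(not j -> not d), the K-axiom yields O(not d).
Premises 3, 5, 8 do not contribute to this derivation.
Thus O(not d), which is F(d): d is forbidden.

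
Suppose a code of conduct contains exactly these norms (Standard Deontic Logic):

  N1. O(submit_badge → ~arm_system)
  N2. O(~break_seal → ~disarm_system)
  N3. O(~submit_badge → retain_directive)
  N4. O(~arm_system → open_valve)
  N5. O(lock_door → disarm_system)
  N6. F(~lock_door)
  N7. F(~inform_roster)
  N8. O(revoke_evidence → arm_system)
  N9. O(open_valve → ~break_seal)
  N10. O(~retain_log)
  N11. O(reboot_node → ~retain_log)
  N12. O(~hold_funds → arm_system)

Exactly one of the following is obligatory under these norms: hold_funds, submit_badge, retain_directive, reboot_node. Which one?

retain_directive

F(~lock_door) at premise 6 means O(lock_door).
With premise 5, O(lock_door → disarm_system), the K-axiom yields O(disarm_system).
Premise 2 is O(~break_seal → ~disarm_system); contrapositively O(disarm_system → break_seal). Since O(disarm_system) holds, K gives O(break_seal).
Premise 9, O(open_valve → ~break_seal), contraposes to O(break_seal → ~open_valve); with O(break_seal) we get O(~open_valve).
Premise 4 is O(~arm_system → open_valve); contrapositively O(~open_valve → arm_system). Since O(~open_valve) holds, K gives O(arm_system).
The contrapositive of premise 1 (O(submit_badge → ~arm_system)) is O(arm_system → ~submit_badge), and O(arm_system) is already established, so O(~submit_badge).
Applying K to premise 3 (O(~submit_badge → retain_directive)) and O(~submit_badge) yields O(retain_directive).
So O(retain_directive) holds — retain_directive is obligatory. None of the other listed options is made obligatory by any chain of premises.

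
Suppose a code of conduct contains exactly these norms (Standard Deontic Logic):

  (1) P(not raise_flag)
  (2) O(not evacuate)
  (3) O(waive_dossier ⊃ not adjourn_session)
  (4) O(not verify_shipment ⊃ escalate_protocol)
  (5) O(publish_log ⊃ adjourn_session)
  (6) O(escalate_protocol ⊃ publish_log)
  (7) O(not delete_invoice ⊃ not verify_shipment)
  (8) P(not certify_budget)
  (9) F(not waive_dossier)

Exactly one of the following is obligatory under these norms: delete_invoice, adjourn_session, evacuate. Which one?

delete_invoice

F(not waive_dossier) at premise 9 means O(waive_dossier).
From O(waive_dossier) and premise 3, O(waive_dossier ⊃ not adjourn_session), we obtain O(not adjourn_session).
Premise 5 is O(publish_log ⊃ adjourn_session); contrapositively O(not adjourn_session ⊃ not publish_log). Since O(not adjourn_session) holds, K gives O(not publish_log).
Premise 6 is O(escalate_protocol ⊃ publish_log); contrapositively O(not publish_log ⊃ not escalate_protocol). Since O(not publish_log) holds, K gives O(not escalate_protocol).
Premise 4 is O(not verify_shipment ⊃ escalate_protocol); contrapositively O(not escalate_protocol ⊃ verify_shipment). Since O(not escalate_protocol) holds, K gives O(verify_shipment).
Premise 7 is O(not delete_invoice ⊃ not verify_shipment); contrapositively O(verify_shipment ⊃ delete_invoice). Since O(verify_shipment) holds, K gives O(delete_invoice).
So O(delete_invoice) holds — delete_invoice is obligatory. None of the other listed options is made obligatory by any chain of premises.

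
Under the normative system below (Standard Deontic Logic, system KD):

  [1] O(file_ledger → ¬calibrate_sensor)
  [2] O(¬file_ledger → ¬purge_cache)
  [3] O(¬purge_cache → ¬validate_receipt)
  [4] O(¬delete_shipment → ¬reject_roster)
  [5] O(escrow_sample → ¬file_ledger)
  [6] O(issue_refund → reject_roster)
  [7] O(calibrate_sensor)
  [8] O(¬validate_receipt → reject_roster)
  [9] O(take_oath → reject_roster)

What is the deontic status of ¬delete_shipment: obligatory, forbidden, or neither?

Forbidden

Premise 7 gives O(calibrate_sensor).
Premise 1 is O(file_ledger → ¬calibrate_sensor); contrapositively O(calibrate_sensor → ¬file_ledger). Since O(calibrate_sensor) holds, K gives O(¬file_ledger).
Premise 2 is O(¬file_ledger → ¬purge_cache); since O(¬file_ledger), deontic closure gives O(¬purge_cache).
Premise 3 is O(¬purge_cache → ¬validate_receipt); since O(¬purge_cache), deontic closure gives O(¬validate_receipt).
Applying K to premise 8 (O(¬validate_receipt → reject_roster)) and O(¬validate_receipt) yields O(reject_roster).
Premise 4, O(¬delete_shipment → ¬reject_roster), contraposes to O(reject_roster → delete_shipment); with O(reject_roster) we get O(delete_shipment).
Premises 5, 6, 9 do not contribute to this derivation.
Thus O(delete_shipment), which is F(¬delete_shipment): ¬delete_shipment is forbidden.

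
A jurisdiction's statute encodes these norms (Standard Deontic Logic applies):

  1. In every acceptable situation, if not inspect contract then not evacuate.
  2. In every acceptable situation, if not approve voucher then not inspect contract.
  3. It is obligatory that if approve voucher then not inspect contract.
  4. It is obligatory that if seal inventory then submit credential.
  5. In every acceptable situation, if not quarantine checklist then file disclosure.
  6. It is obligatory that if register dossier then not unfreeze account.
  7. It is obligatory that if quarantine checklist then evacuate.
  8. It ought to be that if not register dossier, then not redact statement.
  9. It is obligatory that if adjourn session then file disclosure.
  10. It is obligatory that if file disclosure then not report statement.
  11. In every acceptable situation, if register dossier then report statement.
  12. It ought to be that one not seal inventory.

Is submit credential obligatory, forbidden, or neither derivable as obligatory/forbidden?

Premise 4 is O(seal_inventory → submit_credential), but O(seal_inventory) is not derivable from the premises, so it does not yield O(submit_credential).
No premise or chain of K-axiom applications forces O(submit_credential), and none forces O(¬submit_credential). So submit_credential is neither obligatory nor forbidden under these norms.

Neither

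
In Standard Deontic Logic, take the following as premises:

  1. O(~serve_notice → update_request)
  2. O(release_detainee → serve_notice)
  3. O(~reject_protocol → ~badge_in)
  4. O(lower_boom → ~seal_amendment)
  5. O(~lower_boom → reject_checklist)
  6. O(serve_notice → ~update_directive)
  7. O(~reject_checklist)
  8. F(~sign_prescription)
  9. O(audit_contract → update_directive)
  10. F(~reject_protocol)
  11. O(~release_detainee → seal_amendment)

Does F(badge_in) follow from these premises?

No

Premise 3 is O(~reject_protocol → ~badge_in), but O(~reject_protocol) is not derivable from the premises, so it does not yield O(~badge_in).
No other premise forces O(~badge_in). An ideal world satisfying every premise can still have badge_in true, so F(badge_in) is not derivable.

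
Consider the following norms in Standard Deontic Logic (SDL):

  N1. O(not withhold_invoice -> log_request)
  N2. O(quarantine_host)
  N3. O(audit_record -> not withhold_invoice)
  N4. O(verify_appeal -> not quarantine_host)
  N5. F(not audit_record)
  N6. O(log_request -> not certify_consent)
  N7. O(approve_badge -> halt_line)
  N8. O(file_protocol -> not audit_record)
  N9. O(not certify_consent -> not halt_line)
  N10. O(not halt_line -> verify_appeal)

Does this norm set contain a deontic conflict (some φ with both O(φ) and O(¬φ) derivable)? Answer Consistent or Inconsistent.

From premise 2 we have O(quarantine_host).
Premise 4 is O(verify_appeal -> not quarantine_host); contrapositively O(quarantine_host -> not verify_appeal). Since O(quarantine_host) holds, K gives O(not verify_appeal).
Premise 10, O(not halt_line -> verify_appeal), contraposes to O(not verify_appeal -> halt_line); with O(not verify_appeal) we get O(halt_line).
Premise 9, O(not certify_consent -> not halt_line), contraposes to O(halt_line -> certify_consent); with O(halt_line) we get O(certify_consent).
Premise 6 is O(log_request -> not certify_consent); contrapositively O(certify_consent -> not log_request). Since O(certify_consent) holds, K gives O(not log_request).
Premise 1 is O(not withhold_invoice -> log_request); contrapositively O(not log_request -> withhold_invoice). Since O(not log_request) holds, K gives O(withhold_invoice).
The contrapositive of premise 3 (O(audit_record -> not withhold_invoice)) is O(withhold_invoice -> not audit_record), and O(withhold_invoice) is already established, so O(not audit_record).
However, F(not audit_record) at premise 5 amounts to O(audit_record).
We now have both O(not audit_record) and O(audit_record) — audit_record is simultaneously obligatory and forbidden, violating the D-axiom.

Inconsistent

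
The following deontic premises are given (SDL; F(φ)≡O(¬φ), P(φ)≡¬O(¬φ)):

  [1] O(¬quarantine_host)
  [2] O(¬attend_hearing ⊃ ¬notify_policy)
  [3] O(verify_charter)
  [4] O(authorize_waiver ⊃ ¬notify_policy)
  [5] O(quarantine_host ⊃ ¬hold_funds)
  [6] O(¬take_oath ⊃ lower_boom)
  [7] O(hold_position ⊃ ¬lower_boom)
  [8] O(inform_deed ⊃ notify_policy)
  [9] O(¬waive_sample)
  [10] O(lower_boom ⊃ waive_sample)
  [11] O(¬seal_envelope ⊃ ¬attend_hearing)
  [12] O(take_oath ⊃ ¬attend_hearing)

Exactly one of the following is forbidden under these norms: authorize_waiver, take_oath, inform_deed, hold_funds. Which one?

From premise 9 we have O(¬waive_sample).
Premise 10, O(lower_boom ⊃ waive_sample), contraposes to O(¬waive_sample ⊃ ¬lower_boom); with O(¬waive_sample) we get O(¬lower_boom).
The contrapositive of premise 6 (O(¬take_oath ⊃ lower_boom)) is O(¬lower_boom ⊃ take_oath), and O(¬lower_boom) is already established, so O(take_oath).
Applying K to premise 12 (O(take_oath ⊃ ¬attend_hearing)) and O(take_oath) yields O(¬attend_hearing).
With premise 2, O(¬attend_hearing ⊃ ¬notify_policy), the K-axiom yields O(¬notify_policy).
Premise 8 is O(inform_deed ⊃ notify_policy); contrapositively O(¬notify_policy ⊃ ¬inform_deed). Since O(¬notify_policy) holds, K gives O(¬inform_deed).
So O(¬inform_deed) holds, i.e. inform_deed is forbidden. None of the other listed options is forbidden under the premises.

inform_deed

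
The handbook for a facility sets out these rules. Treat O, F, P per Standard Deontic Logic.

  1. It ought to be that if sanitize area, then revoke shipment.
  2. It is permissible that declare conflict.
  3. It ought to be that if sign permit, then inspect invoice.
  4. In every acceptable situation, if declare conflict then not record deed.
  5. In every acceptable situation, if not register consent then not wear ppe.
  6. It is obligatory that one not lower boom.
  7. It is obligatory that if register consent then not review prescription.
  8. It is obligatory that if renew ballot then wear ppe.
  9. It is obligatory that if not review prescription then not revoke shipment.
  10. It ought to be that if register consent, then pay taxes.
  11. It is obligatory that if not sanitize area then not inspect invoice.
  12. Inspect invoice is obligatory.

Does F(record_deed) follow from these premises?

Premise 4 is O(declare_conflict → ¬record_deed), but O(declare_conflict) is not derivable from the premises (the permission P(declare_conflict) asserts only ¬O(¬declare_conflict), not O(declare_conflict)), so it does not yield O(¬record_deed).
No other premise forces O(¬record_deed). An ideal world satisfying every premise can still have record_deed true, so F(record_deed) is not derivable.

No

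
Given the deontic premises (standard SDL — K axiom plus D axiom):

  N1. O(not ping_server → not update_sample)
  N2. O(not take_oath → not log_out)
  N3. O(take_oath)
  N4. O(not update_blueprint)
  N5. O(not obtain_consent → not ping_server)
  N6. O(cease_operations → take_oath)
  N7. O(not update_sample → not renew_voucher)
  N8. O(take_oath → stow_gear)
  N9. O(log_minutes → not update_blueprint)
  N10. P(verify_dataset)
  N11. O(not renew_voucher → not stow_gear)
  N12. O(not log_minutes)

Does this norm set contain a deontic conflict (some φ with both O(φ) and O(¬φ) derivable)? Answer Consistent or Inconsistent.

Premise 9 is O(log_minutes → not update_blueprint); even if O(not update_blueprint) held, inferring O(log_minutes) would be affirming the consequent — invalid.
So O(log_minutes) is not derivable, and the apparent clash with O(not log_minutes) does not arise.
A world satisfying every obligation exists (e.g. cease_operations=false, log_minutes=false, log_out=false, obtain_consent=true, ping_server=true, renew_voucher=true, stow_gear=true, take_oath=true, update_blueprint=false, update_sample=true, verify_dataset=false); no atom is both obligatory and forbidden, so the set is consistent.

Consistent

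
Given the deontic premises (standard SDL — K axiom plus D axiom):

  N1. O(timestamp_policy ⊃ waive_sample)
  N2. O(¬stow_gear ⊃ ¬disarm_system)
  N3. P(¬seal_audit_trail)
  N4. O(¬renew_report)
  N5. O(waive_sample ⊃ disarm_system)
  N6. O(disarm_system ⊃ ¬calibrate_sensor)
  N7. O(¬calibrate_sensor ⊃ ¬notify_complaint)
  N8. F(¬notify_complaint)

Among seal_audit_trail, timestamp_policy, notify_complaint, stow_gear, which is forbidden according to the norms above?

timestamp_policy

Premise 8 is F(¬notify_complaint), i.e. O(notify_complaint).
Premise 7 is O(¬calibrate_sensor ⊃ ¬notify_complaint); contrapositively O(notify_complaint ⊃ calibrate_sensor). Since O(notify_complaint) holds, K gives O(calibrate_sensor).
The contrapositive of premise 6 (O(disarm_system ⊃ ¬calibrate_sensor)) is O(calibrate_sensor ⊃ ¬disarm_system), and O(calibrate_sensor) is already established, so O(¬disarm_system).
Premise 5, O(waive_sample ⊃ disarm_system), contraposes to O(¬disarm_system ⊃ ¬waive_sample); with O(¬disarm_system) we get O(¬waive_sample).
The contrapositive of premise 1 (O(timestamp_policy ⊃ waive_sample)) is O(¬waive_sample ⊃ ¬timestamp_policy), and O(¬waive_sample) is already established, so O(¬timestamp_policy).
So O(¬timestamp_policy) holds, i.e. timestamp_policy is forbidden. None of the other listed options is forbidden under the premises.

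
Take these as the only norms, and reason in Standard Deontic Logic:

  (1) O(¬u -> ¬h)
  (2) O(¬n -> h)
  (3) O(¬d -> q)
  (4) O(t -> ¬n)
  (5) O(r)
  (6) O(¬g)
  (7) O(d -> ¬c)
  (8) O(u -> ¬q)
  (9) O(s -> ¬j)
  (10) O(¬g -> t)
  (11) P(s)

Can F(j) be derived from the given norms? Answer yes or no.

Premise 9 is O(s -> ¬j), but O(s) is not derivable from the premises (the permission P(s) asserts only ¬O(¬s), not O(s)), so it does not yield O(¬j).
No other premise forces O(¬j). An ideal world satisfying every premise can still have j true, so F(j) is not derivable.

No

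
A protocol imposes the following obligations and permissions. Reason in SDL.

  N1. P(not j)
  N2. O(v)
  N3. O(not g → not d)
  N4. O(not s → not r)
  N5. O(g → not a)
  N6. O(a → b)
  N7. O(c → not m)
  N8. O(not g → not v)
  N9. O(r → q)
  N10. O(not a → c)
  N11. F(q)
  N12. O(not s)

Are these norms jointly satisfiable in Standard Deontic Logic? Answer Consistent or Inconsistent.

Consistent

Premise 9 is O(r → q), but O(r) is not derivable from the premises, so it does not yield O(q).
So O(q) is not derivable, and the apparent clash with O(not q) does not arise.
A world satisfying every obligation exists (e.g. a=false, b=false, c=true, d=false, g=true, j=false, m=false, q=false, r=false, s=false, v=true); no atom is both obligatory and forbidden, so the set is consistent.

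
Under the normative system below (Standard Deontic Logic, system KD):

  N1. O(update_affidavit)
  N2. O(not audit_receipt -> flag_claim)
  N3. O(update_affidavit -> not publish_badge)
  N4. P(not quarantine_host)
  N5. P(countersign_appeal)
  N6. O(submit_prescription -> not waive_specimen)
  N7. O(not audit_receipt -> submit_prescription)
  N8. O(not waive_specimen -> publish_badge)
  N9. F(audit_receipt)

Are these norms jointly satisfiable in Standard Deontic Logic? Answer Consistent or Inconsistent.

Inconsistent

From premise 1 we have O(update_affidavit).
From O(update_affidavit) and premise 3, O(update_affidavit -> not publish_badge), we obtain O(not publish_badge).
Premise 8, O(not waive_specimen -> publish_badge), contraposes to O(not publish_badge -> waive_specimen); with O(not publish_badge) we get O(waive_specimen).
The contrapositive of premise 6 (O(submit_prescription -> not waive_specimen)) is O(waive_specimen -> not submit_prescription), and O(waive_specimen) is already established, so O(not submit_prescription).
Premise 7, O(not audit_receipt -> submit_prescription), contraposes to O(not submit_prescription -> audit_receipt); with O(not submit_prescription) we get O(audit_receipt).
But premise 9, F(audit_receipt), means O(not audit_receipt).
We now have both O(audit_receipt) and O(not audit_receipt) — audit_receipt is simultaneously obligatory and forbidden, violating the D-axiom.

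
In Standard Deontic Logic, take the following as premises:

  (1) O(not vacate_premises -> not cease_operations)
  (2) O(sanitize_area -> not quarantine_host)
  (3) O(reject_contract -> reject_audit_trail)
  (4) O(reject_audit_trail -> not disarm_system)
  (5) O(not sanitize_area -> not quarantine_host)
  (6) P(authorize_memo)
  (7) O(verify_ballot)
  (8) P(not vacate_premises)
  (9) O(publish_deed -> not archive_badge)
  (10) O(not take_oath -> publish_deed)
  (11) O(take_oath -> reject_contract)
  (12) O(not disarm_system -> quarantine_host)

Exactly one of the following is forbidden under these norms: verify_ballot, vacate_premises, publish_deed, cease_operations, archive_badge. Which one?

archive_badge

Premises 5 and 2 cover both cases: O(not sanitize_area -> not quarantine_host) and O(sanitize_area -> not quarantine_host). Since not sanitize_area ∨ sanitize_area is a tautology, O(not quarantine_host) follows.
Premise 12 is O(not disarm_system -> quarantine_host); contrapositively O(not quarantine_host -> disarm_system). Since O(not quarantine_host) holds, K gives O(disarm_system).
Premise 4 is O(reject_audit_trail -> not disarm_system); contrapositively O(disarm_system -> not reject_audit_trail). Since O(disarm_system) holds, K gives O(not reject_audit_trail).
The contrapositive of premise 3 (O(reject_contract -> reject_audit_trail)) is O(not reject_audit_trail -> not reject_contract), and O(not reject_audit_trail) is already established, so O(not reject_contract).
Premise 11 is O(take_oath -> reject_contract); contrapositively O(not reject_contract -> not take_oath). Since O(not reject_contract) holds, K gives O(not take_oath).
Premise 10 is O(not take_oath -> publish_deed); since O(not take_oath), deontic closure gives O(publish_deed).
Applying K to premise 9 (O(publish_deed -> not archive_badge)) and O(publish_deed) yields O(not archive_badge).
So O(not archive_badge) holds, i.e. archive_badge is forbidden. None of the other listed options is forbidden under the premises.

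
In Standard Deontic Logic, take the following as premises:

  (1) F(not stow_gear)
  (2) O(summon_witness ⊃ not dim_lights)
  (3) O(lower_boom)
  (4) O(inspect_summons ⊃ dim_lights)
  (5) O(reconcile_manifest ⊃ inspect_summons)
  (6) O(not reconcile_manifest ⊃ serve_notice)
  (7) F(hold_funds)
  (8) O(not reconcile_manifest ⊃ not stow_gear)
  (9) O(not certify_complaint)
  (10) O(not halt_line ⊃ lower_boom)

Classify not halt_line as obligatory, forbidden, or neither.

Premise 10 is O(not halt_line ⊃ lower_boom); even if O(lower_boom) held, inferring O(not halt_line) would be affirming the consequent — invalid.
No premise or chain of K-axiom applications forces O(not halt_line), and none forces O(halt_line). So not halt_line is neither obligatory nor forbidden under these norms.

Neither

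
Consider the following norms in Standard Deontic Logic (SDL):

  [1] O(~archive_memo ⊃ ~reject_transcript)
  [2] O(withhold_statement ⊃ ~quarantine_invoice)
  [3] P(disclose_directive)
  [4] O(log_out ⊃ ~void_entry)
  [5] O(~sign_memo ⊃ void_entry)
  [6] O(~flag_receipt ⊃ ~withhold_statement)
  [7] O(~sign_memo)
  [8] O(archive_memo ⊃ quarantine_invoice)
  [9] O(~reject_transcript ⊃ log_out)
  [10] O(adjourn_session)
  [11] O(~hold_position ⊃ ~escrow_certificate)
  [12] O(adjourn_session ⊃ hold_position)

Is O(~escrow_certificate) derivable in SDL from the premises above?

No

Premise 11 is O(~hold_position ⊃ ~escrow_certificate), but O(~hold_position) is not derivable from the premises, so it does not yield O(~escrow_certificate).
No other premise forces O(~escrow_certificate). An ideal world satisfying every premise can still have ~escrow_certificate false, so O(~escrow_certificate) is not derivable.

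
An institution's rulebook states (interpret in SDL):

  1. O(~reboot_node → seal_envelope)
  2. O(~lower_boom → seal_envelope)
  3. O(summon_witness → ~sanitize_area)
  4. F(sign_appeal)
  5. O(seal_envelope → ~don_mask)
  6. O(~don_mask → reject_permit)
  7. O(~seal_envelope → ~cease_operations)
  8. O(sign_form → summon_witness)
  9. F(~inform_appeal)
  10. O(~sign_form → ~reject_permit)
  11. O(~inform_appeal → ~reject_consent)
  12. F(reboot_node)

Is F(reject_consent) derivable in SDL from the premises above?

No

Premise 11 is O(~inform_appeal → ~reject_consent), but O(~inform_appeal) is not derivable from the premises, so it does not yield O(~reject_consent).
No other premise forces O(~reject_consent). An ideal world satisfying every premise can still have reject_consent true, so F(reject_consent) is not derivable.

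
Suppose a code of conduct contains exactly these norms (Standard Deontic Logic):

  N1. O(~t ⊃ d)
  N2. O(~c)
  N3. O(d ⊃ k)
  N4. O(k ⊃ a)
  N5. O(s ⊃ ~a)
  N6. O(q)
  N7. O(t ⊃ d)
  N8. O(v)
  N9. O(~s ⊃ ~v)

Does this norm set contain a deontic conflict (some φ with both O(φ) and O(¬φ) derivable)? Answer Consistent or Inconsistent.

By case analysis on t: premise 7 gives O(t ⊃ d) and premise 1 gives O(~t ⊃ d), so O(d) either way.
Premise 3 is O(d ⊃ k); since O(d), deontic closure gives O(k).
With premise 4, O(k ⊃ a), the K-axiom yields O(a).
Premise 5, O(s ⊃ ~a), contraposes to O(a ⊃ ~s); with O(a) we get O(~s).
From O(~s) and premise 9, O(~s ⊃ ~v), we obtain O(~v).
However, premise 8 gives O(v).
We now have both O(~v) and O(v) — v is simultaneously obligatory and forbidden, violating the D-axiom.

Inconsistent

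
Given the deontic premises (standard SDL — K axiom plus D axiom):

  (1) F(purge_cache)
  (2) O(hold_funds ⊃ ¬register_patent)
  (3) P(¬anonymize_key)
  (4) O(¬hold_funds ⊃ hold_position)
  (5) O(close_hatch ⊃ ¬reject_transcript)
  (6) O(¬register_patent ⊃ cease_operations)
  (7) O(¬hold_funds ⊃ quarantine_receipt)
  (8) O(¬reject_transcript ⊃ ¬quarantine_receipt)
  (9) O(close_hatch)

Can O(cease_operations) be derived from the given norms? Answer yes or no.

Premise 9 gives O(close_hatch).
Premise 5 is O(close_hatch ⊃ ¬reject_transcript); since O(close_hatch), deontic closure gives O(¬reject_transcript).
With premise 8, O(¬reject_transcript ⊃ ¬quarantine_receipt), the K-axiom yields O(¬quarantine_receipt).
Premise 7 is O(¬hold_funds ⊃ quarantine_receipt); contrapositively O(¬quarantine_receipt ⊃ hold_funds). Since O(¬quarantine_receipt) holds, K gives O(hold_funds).
With premise 2, O(hold_funds ⊃ ¬register_patent), the K-axiom yields O(¬register_patent).
Premise 6 is O(¬register_patent ⊃ cease_operations); since O(¬register_patent), deontic closure gives O(cease_operations).
Premises 1, 3, 4 do not contribute to this derivation.
So O(cease_operations) follows.

Yes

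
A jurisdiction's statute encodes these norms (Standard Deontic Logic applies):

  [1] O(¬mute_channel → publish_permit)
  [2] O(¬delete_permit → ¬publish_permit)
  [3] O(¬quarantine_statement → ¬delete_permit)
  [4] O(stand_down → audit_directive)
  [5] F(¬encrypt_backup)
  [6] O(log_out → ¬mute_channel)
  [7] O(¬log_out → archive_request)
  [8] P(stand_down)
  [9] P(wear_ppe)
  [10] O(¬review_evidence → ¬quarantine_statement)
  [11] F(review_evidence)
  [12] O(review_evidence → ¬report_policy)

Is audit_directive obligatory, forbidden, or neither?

Premise 4 is O(stand_down → audit_directive), but O(stand_down) is not derivable from the premises (the permission P(stand_down) asserts only ¬O(¬stand_down), not O(stand_down)), so it does not yield O(audit_directive).
No premise or chain of K-axiom applications forces O(audit_directive), and none forces O(¬audit_directive). So audit_directive is neither obligatory nor forbidden under these norms.

Neither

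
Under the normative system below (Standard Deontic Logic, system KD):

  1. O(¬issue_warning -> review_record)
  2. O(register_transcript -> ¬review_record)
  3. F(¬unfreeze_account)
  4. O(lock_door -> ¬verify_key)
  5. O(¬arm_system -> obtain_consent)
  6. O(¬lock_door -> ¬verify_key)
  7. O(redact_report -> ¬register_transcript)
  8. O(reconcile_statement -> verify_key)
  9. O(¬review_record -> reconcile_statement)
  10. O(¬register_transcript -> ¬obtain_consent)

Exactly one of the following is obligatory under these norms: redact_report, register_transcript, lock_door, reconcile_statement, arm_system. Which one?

arm_system

Premises 6 and 4 cover both cases: O(¬lock_door -> ¬verify_key) and O(lock_door -> ¬verify_key). Since ¬lock_door ∨ lock_door is a tautology, O(¬verify_key) follows.
The contrapositive of premise 8 (O(reconcile_statement -> verify_key)) is O(¬verify_key -> ¬reconcile_statement), and O(¬verify_key) is already established, so O(¬reconcile_statement).
Premise 9, O(¬review_record -> reconcile_statement), contraposes to O(¬reconcile_statement -> review_record); with O(¬reconcile_statement) we get O(review_record).
The contrapositive of premise 2 (O(register_transcript -> ¬review_record)) is O(review_record -> ¬register_transcript), and O(review_record) is already established, so O(¬register_transcript).
From O(¬register_transcript) and premise 10, O(¬register_transcript -> ¬obtain_consent), we obtain O(¬obtain_consent).
The contrapositive of premise 5 (O(¬arm_system -> obtain_consent)) is O(¬obtain_consent -> arm_system), and O(¬obtain_consent) is already established, so O(arm_system).
So O(arm_system) holds — arm_system is obligatory. None of the other listed options is made obligatory by any chain of premises.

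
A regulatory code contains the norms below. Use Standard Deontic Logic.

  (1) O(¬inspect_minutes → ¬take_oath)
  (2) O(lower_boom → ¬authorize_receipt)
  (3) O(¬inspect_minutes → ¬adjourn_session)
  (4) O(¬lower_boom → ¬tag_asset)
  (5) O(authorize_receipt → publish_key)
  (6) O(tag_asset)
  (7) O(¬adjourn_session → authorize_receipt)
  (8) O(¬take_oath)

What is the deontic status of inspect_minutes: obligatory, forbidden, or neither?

Premise 6 gives O(tag_asset).
The contrapositive of premise 4 (O(¬lower_boom → ¬tag_asset)) is O(tag_asset → lower_boom), and O(tag_asset) is already established, so O(lower_boom).
With premise 2, O(lower_boom → ¬authorize_receipt), the K-axiom yields O(¬authorize_receipt).
The contrapositive of premise 7 (O(¬adjourn_session → authorize_receipt)) is O(¬authorize_receipt → adjourn_session), and O(¬authorize_receipt) is already established, so O(adjourn_session).
Premise 3, O(¬inspect_minutes → ¬adjourn_session), contraposes to O(adjourn_session → inspect_minutes); with O(adjourn_session) we get O(inspect_minutes).
Premises 1, 5, 8 do not contribute to this derivation.
Hence inspect_minutes is obligatory.

Obligatory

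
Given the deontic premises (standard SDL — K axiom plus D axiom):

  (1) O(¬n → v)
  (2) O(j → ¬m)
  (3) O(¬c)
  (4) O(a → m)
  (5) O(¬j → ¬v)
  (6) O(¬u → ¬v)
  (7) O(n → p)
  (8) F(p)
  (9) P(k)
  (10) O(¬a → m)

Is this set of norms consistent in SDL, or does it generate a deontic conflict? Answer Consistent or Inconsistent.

Premises 10 and 4 are O(¬a → m) and O(a → m); every ideal world satisfies ¬a or a, so in either case m holds — hence O(m).
Premise 2 is O(j → ¬m); contrapositively O(m → ¬j). Since O(m) holds, K gives O(¬j).
With premise 5, O(¬j → ¬v), the K-axiom yields O(¬v).
The contrapositive of premise 1 (O(¬n → v)) is O(¬v → n), and O(¬v) is already established, so O(n).
Applying K to premise 7 (O(n → p)) and O(n) yields O(p).
But premise 8, F(p), means O(¬p).
We now have both O(p) and O(¬p) — p is simultaneously obligatory and forbidden, violating the D-axiom.

Inconsistent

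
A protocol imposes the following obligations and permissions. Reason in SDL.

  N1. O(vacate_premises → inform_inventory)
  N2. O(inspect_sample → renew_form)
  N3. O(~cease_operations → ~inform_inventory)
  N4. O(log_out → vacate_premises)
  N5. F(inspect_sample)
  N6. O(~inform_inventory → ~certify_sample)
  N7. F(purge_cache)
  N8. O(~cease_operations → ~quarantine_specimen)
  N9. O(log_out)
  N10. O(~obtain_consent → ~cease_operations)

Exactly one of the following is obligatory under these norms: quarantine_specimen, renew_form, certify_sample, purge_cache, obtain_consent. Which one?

obtain_consent

Premise 9 states O(log_out) outright.
With premise 4, O(log_out → vacate_premises), the K-axiom yields O(vacate_premises).
Applying K to premise 1 (O(vacate_premises → inform_inventory)) and O(vacate_premises) yields O(inform_inventory).
Premise 3, O(~cease_operations → ~inform_inventory), contraposes to O(inform_inventory → cease_operations); with O(inform_inventory) we get O(cease_operations).
Premise 10, O(~obtain_consent → ~cease_operations), contraposes to O(cease_operations → obtain_consent); with O(cease_operations) we get O(obtain_consent).
So O(obtain_consent) holds — obtain_consent is obligatory. None of the other listed options is made obligatory by any chain of premises.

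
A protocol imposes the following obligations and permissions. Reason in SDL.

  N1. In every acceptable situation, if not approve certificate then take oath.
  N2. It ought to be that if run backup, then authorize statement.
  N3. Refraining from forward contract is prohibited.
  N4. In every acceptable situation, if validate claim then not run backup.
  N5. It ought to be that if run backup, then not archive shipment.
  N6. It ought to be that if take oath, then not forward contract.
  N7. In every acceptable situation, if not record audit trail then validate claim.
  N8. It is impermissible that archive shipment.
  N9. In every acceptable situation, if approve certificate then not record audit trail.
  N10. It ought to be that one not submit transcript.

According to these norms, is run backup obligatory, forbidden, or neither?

Premise 3 is F(¬forward_contract), i.e. O(forward_contract).
Premise 6, O(take_oath → ¬forward_contract), contraposes to O(forward_contract → ¬take_oath); with O(forward_contract) we get O(¬take_oath).
Premise 1 is O(¬approve_certificate → take_oath); contrapositively O(¬take_oath → approve_certificate). Since O(¬take_oath) holds, K gives O(approve_certificate).
With premise 9, O(approve_certificate → ¬record_audit_trail), the K-axiom yields O(¬record_audit_trail).
Applying K to premise 7 (O(¬record_audit_trail → validate_claim)) and O(¬record_audit_trail) yields O(validate_claim).
With premise 4, O(validate_claim → ¬run_backup), the K-axiom yields O(¬run_backup).
Premises 2, 5, 8, 10 do not contribute to this derivation.
Thus O(¬run_backup), which is F(run_backup): run_backup is forbidden.

Forbidden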